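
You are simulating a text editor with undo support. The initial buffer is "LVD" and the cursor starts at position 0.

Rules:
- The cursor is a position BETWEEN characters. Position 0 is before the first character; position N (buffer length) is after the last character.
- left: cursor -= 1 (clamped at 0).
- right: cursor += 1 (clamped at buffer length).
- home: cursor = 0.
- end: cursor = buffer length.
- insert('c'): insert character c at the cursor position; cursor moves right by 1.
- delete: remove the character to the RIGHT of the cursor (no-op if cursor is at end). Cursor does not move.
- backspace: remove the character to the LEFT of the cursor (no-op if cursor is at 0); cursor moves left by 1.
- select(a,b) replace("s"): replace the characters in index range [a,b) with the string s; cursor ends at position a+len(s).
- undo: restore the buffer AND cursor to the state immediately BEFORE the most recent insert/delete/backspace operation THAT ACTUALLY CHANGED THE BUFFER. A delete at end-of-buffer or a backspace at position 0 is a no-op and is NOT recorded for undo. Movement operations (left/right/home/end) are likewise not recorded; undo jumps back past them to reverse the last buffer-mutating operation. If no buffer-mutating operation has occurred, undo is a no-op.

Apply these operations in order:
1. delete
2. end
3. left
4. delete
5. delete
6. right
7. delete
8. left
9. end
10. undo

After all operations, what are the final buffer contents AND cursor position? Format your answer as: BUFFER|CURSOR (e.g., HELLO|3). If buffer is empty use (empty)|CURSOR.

Answer: VD|1

Derivation:
After op 1 (delete): buf='VD' cursor=0
After op 2 (end): buf='VD' cursor=2
After op 3 (left): buf='VD' cursor=1
After op 4 (delete): buf='V' cursor=1
After op 5 (delete): buf='V' cursor=1
After op 6 (right): buf='V' cursor=1
After op 7 (delete): buf='V' cursor=1
After op 8 (left): buf='V' cursor=0
After op 9 (end): buf='V' cursor=1
After op 10 (undo): buf='VD' cursor=1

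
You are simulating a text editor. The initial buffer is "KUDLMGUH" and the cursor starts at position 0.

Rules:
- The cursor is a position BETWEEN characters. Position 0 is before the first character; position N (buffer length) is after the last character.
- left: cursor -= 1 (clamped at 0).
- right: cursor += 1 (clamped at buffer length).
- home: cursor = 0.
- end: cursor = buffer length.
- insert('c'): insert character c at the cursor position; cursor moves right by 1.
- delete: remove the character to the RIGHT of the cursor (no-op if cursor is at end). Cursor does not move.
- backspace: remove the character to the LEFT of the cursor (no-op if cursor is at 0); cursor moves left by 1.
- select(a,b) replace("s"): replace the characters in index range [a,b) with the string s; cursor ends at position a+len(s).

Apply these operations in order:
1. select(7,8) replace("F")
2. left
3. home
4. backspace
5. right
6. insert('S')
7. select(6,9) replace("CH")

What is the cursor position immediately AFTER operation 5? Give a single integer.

After op 1 (select(7,8) replace("F")): buf='KUDLMGUF' cursor=8
After op 2 (left): buf='KUDLMGUF' cursor=7
After op 3 (home): buf='KUDLMGUF' cursor=0
After op 4 (backspace): buf='KUDLMGUF' cursor=0
After op 5 (right): buf='KUDLMGUF' cursor=1

Answer: 1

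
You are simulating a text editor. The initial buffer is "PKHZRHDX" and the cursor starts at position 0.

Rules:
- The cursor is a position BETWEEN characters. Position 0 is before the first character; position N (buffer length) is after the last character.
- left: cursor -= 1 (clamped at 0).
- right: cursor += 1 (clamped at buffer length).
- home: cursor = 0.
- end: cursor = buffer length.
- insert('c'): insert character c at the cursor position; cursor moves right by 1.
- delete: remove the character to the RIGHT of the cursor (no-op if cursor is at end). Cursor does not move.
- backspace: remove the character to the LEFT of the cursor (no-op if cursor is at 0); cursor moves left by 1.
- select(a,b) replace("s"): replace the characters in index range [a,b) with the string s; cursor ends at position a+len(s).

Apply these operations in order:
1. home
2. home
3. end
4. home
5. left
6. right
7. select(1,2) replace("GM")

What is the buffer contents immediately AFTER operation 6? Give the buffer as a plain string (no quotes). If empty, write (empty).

Answer: PKHZRHDX

Derivation:
After op 1 (home): buf='PKHZRHDX' cursor=0
After op 2 (home): buf='PKHZRHDX' cursor=0
After op 3 (end): buf='PKHZRHDX' cursor=8
After op 4 (home): buf='PKHZRHDX' cursor=0
After op 5 (left): buf='PKHZRHDX' cursor=0
After op 6 (right): buf='PKHZRHDX' cursor=1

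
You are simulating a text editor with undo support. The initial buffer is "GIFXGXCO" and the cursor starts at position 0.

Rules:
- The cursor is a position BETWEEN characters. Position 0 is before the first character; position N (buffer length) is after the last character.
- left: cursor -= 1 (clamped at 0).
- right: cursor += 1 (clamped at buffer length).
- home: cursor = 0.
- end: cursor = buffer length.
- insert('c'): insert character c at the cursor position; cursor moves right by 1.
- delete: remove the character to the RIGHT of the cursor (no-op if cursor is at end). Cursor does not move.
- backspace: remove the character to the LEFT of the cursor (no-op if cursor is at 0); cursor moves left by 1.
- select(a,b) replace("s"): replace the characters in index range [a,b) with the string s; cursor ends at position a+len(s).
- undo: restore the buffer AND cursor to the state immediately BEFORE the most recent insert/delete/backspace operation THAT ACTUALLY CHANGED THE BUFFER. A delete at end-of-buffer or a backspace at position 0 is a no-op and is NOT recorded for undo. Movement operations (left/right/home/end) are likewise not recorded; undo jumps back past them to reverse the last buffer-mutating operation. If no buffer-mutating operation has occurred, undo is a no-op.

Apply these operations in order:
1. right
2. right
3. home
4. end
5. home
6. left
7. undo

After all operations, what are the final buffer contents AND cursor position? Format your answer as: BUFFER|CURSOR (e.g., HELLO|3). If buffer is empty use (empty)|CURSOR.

Answer: GIFXGXCO|0

Derivation:
After op 1 (right): buf='GIFXGXCO' cursor=1
After op 2 (right): buf='GIFXGXCO' cursor=2
After op 3 (home): buf='GIFXGXCO' cursor=0
After op 4 (end): buf='GIFXGXCO' cursor=8
After op 5 (home): buf='GIFXGXCO' cursor=0
After op 6 (left): buf='GIFXGXCO' cursor=0
After op 7 (undo): buf='GIFXGXCO' cursor=0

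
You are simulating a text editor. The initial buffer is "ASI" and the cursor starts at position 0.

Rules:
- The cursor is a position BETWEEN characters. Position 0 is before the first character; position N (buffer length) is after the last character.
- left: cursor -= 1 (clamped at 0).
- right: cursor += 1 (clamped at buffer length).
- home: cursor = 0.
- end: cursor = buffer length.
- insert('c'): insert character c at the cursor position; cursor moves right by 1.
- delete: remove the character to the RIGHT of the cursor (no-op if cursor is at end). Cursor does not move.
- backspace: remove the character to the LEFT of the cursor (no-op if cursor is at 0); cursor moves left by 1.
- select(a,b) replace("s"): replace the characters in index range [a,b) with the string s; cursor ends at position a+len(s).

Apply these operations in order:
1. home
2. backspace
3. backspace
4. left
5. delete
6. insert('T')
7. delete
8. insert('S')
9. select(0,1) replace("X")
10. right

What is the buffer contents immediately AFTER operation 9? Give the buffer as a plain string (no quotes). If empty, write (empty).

Answer: XSI

Derivation:
After op 1 (home): buf='ASI' cursor=0
After op 2 (backspace): buf='ASI' cursor=0
After op 3 (backspace): buf='ASI' cursor=0
After op 4 (left): buf='ASI' cursor=0
After op 5 (delete): buf='SI' cursor=0
After op 6 (insert('T')): buf='TSI' cursor=1
After op 7 (delete): buf='TI' cursor=1
After op 8 (insert('S')): buf='TSI' cursor=2
After op 9 (select(0,1) replace("X")): buf='XSI' cursor=1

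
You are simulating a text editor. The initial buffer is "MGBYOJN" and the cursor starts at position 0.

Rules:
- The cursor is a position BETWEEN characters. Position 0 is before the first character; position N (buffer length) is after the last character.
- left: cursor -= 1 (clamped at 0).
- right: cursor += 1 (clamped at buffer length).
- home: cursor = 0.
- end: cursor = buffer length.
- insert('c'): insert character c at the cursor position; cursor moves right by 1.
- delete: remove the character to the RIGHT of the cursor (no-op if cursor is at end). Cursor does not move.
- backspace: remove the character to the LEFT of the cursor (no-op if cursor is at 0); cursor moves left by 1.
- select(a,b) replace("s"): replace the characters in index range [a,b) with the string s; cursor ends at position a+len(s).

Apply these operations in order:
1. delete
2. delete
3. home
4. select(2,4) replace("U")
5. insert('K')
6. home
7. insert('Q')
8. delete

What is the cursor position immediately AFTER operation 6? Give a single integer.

Answer: 0

Derivation:
After op 1 (delete): buf='GBYOJN' cursor=0
After op 2 (delete): buf='BYOJN' cursor=0
After op 3 (home): buf='BYOJN' cursor=0
After op 4 (select(2,4) replace("U")): buf='BYUN' cursor=3
After op 5 (insert('K')): buf='BYUKN' cursor=4
After op 6 (home): buf='BYUKN' cursor=0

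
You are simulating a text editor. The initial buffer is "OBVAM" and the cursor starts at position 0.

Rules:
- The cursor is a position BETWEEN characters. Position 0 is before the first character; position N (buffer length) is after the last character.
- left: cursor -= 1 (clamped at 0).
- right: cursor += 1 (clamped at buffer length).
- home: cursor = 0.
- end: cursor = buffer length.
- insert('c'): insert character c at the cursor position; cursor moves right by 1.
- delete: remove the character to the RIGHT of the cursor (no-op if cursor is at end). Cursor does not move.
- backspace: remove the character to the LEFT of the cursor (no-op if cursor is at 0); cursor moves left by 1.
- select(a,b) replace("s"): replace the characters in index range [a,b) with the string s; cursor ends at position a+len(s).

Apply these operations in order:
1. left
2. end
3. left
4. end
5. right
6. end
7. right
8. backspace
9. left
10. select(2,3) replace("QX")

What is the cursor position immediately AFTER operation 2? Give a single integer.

Answer: 5

Derivation:
After op 1 (left): buf='OBVAM' cursor=0
After op 2 (end): buf='OBVAM' cursor=5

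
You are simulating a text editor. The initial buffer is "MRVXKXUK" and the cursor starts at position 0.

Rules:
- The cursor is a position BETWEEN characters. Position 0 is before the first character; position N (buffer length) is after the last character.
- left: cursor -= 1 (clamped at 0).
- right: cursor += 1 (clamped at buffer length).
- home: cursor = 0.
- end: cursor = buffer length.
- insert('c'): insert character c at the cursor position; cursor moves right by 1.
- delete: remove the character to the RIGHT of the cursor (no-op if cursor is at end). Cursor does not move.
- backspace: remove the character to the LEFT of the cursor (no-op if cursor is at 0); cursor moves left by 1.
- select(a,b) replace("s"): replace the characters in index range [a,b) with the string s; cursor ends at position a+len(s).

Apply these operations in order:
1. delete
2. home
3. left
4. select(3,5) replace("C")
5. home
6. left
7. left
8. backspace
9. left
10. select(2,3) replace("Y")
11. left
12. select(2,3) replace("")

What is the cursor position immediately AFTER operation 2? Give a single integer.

After op 1 (delete): buf='RVXKXUK' cursor=0
After op 2 (home): buf='RVXKXUK' cursor=0

Answer: 0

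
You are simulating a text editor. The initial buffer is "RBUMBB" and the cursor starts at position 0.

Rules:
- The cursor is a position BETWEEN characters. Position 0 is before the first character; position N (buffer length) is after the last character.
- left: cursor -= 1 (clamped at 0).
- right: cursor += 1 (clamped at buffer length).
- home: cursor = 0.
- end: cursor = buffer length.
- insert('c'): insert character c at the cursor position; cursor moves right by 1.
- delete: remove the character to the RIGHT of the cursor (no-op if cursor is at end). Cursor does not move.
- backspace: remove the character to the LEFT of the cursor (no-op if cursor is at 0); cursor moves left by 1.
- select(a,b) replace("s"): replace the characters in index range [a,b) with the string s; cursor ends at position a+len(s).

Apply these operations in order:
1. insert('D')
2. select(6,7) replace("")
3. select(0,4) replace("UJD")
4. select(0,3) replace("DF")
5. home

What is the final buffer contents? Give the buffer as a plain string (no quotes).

Answer: DFMB

Derivation:
After op 1 (insert('D')): buf='DRBUMBB' cursor=1
After op 2 (select(6,7) replace("")): buf='DRBUMB' cursor=6
After op 3 (select(0,4) replace("UJD")): buf='UJDMB' cursor=3
After op 4 (select(0,3) replace("DF")): buf='DFMB' cursor=2
After op 5 (home): buf='DFMB' cursor=0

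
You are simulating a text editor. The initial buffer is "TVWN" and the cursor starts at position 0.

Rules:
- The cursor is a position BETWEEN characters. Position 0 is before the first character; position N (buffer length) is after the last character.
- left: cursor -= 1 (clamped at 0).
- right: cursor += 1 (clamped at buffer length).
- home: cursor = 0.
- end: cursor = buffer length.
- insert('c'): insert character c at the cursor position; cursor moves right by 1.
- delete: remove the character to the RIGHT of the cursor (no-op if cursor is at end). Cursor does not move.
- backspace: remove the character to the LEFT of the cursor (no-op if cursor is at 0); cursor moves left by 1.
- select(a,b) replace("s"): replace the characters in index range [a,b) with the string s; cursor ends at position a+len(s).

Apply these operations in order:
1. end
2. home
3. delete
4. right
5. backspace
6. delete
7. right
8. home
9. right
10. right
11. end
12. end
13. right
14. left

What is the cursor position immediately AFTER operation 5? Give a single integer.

Answer: 0

Derivation:
After op 1 (end): buf='TVWN' cursor=4
After op 2 (home): buf='TVWN' cursor=0
After op 3 (delete): buf='VWN' cursor=0
After op 4 (right): buf='VWN' cursor=1
After op 5 (backspace): buf='WN' cursor=0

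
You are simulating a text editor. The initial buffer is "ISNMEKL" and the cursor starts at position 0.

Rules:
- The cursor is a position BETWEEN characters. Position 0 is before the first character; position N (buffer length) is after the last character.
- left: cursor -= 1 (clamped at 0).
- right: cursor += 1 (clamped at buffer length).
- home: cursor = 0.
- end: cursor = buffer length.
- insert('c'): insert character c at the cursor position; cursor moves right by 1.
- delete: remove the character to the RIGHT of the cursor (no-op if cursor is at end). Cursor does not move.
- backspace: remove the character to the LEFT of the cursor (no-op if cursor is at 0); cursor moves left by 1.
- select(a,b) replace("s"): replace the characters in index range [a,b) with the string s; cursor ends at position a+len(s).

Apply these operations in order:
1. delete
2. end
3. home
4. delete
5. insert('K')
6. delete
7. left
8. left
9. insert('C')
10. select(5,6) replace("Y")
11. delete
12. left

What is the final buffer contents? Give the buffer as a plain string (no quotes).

Answer: CKMEKY

Derivation:
After op 1 (delete): buf='SNMEKL' cursor=0
After op 2 (end): buf='SNMEKL' cursor=6
After op 3 (home): buf='SNMEKL' cursor=0
After op 4 (delete): buf='NMEKL' cursor=0
After op 5 (insert('K')): buf='KNMEKL' cursor=1
After op 6 (delete): buf='KMEKL' cursor=1
After op 7 (left): buf='KMEKL' cursor=0
After op 8 (left): buf='KMEKL' cursor=0
After op 9 (insert('C')): buf='CKMEKL' cursor=1
After op 10 (select(5,6) replace("Y")): buf='CKMEKY' cursor=6
After op 11 (delete): buf='CKMEKY' cursor=6
After op 12 (left): buf='CKMEKY' cursor=5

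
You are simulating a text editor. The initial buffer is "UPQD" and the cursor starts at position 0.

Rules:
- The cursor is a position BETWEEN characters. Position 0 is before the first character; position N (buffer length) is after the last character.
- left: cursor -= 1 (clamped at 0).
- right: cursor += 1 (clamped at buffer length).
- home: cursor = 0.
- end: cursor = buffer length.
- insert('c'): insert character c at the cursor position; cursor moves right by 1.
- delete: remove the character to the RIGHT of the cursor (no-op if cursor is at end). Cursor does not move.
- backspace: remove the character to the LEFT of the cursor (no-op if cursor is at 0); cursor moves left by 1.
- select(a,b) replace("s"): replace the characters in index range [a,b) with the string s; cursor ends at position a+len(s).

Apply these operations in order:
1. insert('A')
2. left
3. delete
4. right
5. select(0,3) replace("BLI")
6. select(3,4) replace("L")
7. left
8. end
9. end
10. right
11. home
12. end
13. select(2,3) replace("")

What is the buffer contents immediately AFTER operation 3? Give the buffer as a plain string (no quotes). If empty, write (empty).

After op 1 (insert('A')): buf='AUPQD' cursor=1
After op 2 (left): buf='AUPQD' cursor=0
After op 3 (delete): buf='UPQD' cursor=0

Answer: UPQD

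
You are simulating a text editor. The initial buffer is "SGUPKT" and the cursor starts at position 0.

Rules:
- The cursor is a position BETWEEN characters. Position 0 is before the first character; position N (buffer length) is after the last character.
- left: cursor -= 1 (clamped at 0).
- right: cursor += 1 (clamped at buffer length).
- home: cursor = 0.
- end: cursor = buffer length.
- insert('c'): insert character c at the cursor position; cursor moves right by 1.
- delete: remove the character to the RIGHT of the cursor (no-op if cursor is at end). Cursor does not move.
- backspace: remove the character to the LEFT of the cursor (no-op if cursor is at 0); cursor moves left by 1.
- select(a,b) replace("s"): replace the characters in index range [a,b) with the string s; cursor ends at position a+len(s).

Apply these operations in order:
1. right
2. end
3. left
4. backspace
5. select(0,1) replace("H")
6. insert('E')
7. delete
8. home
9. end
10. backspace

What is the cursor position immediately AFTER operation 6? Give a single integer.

Answer: 2

Derivation:
After op 1 (right): buf='SGUPKT' cursor=1
After op 2 (end): buf='SGUPKT' cursor=6
After op 3 (left): buf='SGUPKT' cursor=5
After op 4 (backspace): buf='SGUPT' cursor=4
After op 5 (select(0,1) replace("H")): buf='HGUPT' cursor=1
After op 6 (insert('E')): buf='HEGUPT' cursor=2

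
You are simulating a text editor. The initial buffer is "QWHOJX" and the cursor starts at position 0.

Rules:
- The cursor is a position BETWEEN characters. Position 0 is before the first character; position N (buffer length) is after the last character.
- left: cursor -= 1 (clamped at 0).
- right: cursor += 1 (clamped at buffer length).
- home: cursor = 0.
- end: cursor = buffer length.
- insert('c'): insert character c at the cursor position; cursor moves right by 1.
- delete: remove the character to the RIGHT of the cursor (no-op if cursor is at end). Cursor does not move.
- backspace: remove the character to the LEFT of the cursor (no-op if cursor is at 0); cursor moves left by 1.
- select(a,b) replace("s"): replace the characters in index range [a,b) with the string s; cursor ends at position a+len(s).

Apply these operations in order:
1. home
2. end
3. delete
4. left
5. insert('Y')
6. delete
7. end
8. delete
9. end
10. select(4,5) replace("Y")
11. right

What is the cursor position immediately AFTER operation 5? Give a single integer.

After op 1 (home): buf='QWHOJX' cursor=0
After op 2 (end): buf='QWHOJX' cursor=6
After op 3 (delete): buf='QWHOJX' cursor=6
After op 4 (left): buf='QWHOJX' cursor=5
After op 5 (insert('Y')): buf='QWHOJYX' cursor=6

Answer: 6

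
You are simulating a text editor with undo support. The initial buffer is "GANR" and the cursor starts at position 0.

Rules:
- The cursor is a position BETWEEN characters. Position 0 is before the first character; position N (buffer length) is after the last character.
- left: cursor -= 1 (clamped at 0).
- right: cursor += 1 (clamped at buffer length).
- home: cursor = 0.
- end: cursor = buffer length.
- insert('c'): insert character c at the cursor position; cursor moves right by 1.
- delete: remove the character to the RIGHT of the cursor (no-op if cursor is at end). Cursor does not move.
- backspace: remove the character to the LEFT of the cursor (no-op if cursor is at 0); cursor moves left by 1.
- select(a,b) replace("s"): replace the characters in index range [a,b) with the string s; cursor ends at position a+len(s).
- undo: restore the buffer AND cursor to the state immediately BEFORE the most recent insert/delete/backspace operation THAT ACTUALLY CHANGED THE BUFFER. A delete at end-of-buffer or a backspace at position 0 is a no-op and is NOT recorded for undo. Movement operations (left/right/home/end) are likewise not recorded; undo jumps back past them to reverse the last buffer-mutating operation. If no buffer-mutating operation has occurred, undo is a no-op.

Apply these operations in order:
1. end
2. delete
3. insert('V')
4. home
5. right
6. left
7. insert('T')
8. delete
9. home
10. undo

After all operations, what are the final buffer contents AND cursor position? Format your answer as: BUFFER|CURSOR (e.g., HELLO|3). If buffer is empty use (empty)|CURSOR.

Answer: TGANRV|1

Derivation:
After op 1 (end): buf='GANR' cursor=4
After op 2 (delete): buf='GANR' cursor=4
After op 3 (insert('V')): buf='GANRV' cursor=5
After op 4 (home): buf='GANRV' cursor=0
After op 5 (right): buf='GANRV' cursor=1
After op 6 (left): buf='GANRV' cursor=0
After op 7 (insert('T')): buf='TGANRV' cursor=1
After op 8 (delete): buf='TANRV' cursor=1
After op 9 (home): buf='TANRV' cursor=0
After op 10 (undo): buf='TGANRV' cursor=1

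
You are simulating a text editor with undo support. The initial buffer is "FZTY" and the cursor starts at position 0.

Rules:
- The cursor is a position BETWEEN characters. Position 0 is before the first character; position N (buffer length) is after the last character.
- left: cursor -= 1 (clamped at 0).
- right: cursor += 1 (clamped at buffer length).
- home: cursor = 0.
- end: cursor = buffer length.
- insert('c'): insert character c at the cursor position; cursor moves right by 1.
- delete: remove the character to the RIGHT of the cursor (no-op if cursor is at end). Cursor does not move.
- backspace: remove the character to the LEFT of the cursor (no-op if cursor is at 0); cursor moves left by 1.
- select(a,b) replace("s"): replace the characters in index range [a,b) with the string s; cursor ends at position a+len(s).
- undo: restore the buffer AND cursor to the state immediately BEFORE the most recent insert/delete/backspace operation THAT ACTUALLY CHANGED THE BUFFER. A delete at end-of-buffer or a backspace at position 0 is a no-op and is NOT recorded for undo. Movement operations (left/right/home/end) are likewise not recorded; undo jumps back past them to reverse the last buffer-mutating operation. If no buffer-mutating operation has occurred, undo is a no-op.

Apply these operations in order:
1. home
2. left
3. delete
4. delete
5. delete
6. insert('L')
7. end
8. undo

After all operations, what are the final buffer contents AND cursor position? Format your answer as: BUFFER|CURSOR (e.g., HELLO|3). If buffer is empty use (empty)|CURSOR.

After op 1 (home): buf='FZTY' cursor=0
After op 2 (left): buf='FZTY' cursor=0
After op 3 (delete): buf='ZTY' cursor=0
After op 4 (delete): buf='TY' cursor=0
After op 5 (delete): buf='Y' cursor=0
After op 6 (insert('L')): buf='LY' cursor=1
After op 7 (end): buf='LY' cursor=2
After op 8 (undo): buf='Y' cursor=0

Answer: Y|0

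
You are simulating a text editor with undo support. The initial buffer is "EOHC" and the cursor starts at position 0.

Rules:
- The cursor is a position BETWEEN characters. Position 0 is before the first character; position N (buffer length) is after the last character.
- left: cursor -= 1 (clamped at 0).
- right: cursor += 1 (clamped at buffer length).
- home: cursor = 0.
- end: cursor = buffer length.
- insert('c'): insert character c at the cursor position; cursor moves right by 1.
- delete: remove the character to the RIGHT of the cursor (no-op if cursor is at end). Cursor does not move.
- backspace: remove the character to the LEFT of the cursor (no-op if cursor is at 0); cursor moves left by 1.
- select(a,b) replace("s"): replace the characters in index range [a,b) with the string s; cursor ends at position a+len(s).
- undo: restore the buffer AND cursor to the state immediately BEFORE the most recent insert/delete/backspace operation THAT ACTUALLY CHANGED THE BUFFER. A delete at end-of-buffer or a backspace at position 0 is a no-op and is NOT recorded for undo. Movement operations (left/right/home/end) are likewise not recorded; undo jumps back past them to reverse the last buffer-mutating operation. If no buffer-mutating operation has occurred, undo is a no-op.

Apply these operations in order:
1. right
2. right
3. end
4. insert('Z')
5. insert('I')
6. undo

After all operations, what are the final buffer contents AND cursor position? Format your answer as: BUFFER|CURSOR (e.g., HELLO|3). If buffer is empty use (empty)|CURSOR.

After op 1 (right): buf='EOHC' cursor=1
After op 2 (right): buf='EOHC' cursor=2
After op 3 (end): buf='EOHC' cursor=4
After op 4 (insert('Z')): buf='EOHCZ' cursor=5
After op 5 (insert('I')): buf='EOHCZI' cursor=6
After op 6 (undo): buf='EOHCZ' cursor=5

Answer: EOHCZ|5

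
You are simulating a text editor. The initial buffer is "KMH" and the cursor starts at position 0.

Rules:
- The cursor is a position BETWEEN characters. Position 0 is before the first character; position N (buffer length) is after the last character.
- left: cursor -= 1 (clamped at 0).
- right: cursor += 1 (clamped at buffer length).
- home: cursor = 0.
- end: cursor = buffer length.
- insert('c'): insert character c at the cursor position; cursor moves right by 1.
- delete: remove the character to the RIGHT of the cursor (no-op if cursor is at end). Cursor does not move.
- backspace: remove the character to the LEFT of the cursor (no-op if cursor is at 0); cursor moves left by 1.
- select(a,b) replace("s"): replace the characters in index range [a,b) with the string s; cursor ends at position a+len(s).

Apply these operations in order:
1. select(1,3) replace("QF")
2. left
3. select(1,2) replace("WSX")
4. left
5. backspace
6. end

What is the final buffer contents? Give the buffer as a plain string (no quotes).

Answer: KWXF

Derivation:
After op 1 (select(1,3) replace("QF")): buf='KQF' cursor=3
After op 2 (left): buf='KQF' cursor=2
After op 3 (select(1,2) replace("WSX")): buf='KWSXF' cursor=4
After op 4 (left): buf='KWSXF' cursor=3
After op 5 (backspace): buf='KWXF' cursor=2
After op 6 (end): buf='KWXF' cursor=4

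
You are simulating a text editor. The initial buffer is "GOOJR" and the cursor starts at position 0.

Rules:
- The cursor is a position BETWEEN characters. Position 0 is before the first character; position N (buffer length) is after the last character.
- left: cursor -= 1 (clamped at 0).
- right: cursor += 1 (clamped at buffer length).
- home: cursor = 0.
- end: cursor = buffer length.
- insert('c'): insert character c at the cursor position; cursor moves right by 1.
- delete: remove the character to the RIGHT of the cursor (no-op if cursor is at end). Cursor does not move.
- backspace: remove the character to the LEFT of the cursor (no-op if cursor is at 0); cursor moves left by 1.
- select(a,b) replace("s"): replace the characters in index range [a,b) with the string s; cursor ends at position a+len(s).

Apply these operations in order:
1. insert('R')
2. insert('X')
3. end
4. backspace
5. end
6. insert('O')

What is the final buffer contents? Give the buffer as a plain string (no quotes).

Answer: RXGOOJO

Derivation:
After op 1 (insert('R')): buf='RGOOJR' cursor=1
After op 2 (insert('X')): buf='RXGOOJR' cursor=2
After op 3 (end): buf='RXGOOJR' cursor=7
After op 4 (backspace): buf='RXGOOJ' cursor=6
After op 5 (end): buf='RXGOOJ' cursor=6
After op 6 (insert('O')): buf='RXGOOJO' cursor=7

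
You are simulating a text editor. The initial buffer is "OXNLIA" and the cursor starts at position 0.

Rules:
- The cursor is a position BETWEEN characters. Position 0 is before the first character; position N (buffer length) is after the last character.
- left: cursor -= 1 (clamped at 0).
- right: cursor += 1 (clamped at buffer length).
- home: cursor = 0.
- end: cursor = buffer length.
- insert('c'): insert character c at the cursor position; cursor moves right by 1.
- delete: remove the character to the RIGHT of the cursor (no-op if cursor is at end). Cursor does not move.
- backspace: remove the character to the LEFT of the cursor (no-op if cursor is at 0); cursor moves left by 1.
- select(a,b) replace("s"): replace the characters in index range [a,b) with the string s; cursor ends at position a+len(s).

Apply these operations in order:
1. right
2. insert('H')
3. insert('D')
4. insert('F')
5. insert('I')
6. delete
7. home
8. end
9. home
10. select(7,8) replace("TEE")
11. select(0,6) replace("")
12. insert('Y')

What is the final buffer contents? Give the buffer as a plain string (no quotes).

Answer: YLTEEA

Derivation:
After op 1 (right): buf='OXNLIA' cursor=1
After op 2 (insert('H')): buf='OHXNLIA' cursor=2
After op 3 (insert('D')): buf='OHDXNLIA' cursor=3
After op 4 (insert('F')): buf='OHDFXNLIA' cursor=4
After op 5 (insert('I')): buf='OHDFIXNLIA' cursor=5
After op 6 (delete): buf='OHDFINLIA' cursor=5
After op 7 (home): buf='OHDFINLIA' cursor=0
After op 8 (end): buf='OHDFINLIA' cursor=9
After op 9 (home): buf='OHDFINLIA' cursor=0
After op 10 (select(7,8) replace("TEE")): buf='OHDFINLTEEA' cursor=10
After op 11 (select(0,6) replace("")): buf='LTEEA' cursor=0
After op 12 (insert('Y')): buf='YLTEEA' cursor=1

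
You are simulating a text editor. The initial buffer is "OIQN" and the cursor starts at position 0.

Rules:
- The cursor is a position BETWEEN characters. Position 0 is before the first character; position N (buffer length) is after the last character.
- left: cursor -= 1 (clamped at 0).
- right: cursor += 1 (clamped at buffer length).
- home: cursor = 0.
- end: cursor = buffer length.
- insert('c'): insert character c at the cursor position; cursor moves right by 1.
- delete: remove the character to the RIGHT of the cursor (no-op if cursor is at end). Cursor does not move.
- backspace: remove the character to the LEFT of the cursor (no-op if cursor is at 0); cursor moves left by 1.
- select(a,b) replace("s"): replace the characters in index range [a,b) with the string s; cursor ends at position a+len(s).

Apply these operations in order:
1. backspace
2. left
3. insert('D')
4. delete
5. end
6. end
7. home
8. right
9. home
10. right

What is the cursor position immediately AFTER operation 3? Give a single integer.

Answer: 1

Derivation:
After op 1 (backspace): buf='OIQN' cursor=0
After op 2 (left): buf='OIQN' cursor=0
After op 3 (insert('D')): buf='DOIQN' cursor=1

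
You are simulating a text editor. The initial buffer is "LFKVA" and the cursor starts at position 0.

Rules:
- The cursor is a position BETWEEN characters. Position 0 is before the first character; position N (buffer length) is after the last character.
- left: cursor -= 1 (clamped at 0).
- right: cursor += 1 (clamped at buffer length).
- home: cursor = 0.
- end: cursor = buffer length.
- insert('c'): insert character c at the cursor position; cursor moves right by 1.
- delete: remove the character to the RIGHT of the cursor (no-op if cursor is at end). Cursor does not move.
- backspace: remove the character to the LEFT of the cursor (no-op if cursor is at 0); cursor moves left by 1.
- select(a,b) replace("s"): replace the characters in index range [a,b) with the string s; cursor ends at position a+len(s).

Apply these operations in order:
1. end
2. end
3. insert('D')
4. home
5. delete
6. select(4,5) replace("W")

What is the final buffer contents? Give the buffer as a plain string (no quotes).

Answer: FKVAW

Derivation:
After op 1 (end): buf='LFKVA' cursor=5
After op 2 (end): buf='LFKVA' cursor=5
After op 3 (insert('D')): buf='LFKVAD' cursor=6
After op 4 (home): buf='LFKVAD' cursor=0
After op 5 (delete): buf='FKVAD' cursor=0
After op 6 (select(4,5) replace("W")): buf='FKVAW' cursor=5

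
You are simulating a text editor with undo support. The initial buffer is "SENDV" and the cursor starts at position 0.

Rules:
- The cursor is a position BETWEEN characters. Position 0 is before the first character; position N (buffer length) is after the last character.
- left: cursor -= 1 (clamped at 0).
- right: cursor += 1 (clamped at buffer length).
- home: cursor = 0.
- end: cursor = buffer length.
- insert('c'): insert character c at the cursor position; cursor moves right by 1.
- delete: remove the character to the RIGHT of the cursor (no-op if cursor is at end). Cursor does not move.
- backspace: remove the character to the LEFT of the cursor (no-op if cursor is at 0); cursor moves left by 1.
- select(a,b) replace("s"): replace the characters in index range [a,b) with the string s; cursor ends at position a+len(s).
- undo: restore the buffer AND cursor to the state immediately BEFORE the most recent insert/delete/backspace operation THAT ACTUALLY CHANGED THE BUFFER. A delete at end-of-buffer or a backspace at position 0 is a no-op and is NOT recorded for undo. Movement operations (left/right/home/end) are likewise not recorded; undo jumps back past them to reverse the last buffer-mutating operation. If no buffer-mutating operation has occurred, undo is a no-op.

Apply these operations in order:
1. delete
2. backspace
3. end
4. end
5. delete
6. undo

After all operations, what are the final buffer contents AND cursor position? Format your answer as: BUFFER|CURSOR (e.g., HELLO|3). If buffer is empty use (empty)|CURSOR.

After op 1 (delete): buf='ENDV' cursor=0
After op 2 (backspace): buf='ENDV' cursor=0
After op 3 (end): buf='ENDV' cursor=4
After op 4 (end): buf='ENDV' cursor=4
After op 5 (delete): buf='ENDV' cursor=4
After op 6 (undo): buf='SENDV' cursor=0

Answer: SENDV|0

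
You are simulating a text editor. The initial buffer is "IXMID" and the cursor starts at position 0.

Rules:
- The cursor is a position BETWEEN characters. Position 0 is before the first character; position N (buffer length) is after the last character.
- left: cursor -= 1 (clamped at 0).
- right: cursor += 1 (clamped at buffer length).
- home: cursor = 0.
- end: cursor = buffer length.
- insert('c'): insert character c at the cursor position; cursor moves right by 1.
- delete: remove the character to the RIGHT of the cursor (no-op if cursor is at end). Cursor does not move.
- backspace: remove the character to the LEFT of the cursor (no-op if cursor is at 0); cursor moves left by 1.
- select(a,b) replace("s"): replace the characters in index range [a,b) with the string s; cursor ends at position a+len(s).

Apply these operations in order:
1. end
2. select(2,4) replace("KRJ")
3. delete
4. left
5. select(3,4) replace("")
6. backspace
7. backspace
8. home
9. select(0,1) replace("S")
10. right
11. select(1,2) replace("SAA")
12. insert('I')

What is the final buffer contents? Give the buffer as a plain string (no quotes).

After op 1 (end): buf='IXMID' cursor=5
After op 2 (select(2,4) replace("KRJ")): buf='IXKRJD' cursor=5
After op 3 (delete): buf='IXKRJ' cursor=5
After op 4 (left): buf='IXKRJ' cursor=4
After op 5 (select(3,4) replace("")): buf='IXKJ' cursor=3
After op 6 (backspace): buf='IXJ' cursor=2
After op 7 (backspace): buf='IJ' cursor=1
After op 8 (home): buf='IJ' cursor=0
After op 9 (select(0,1) replace("S")): buf='SJ' cursor=1
After op 10 (right): buf='SJ' cursor=2
After op 11 (select(1,2) replace("SAA")): buf='SSAA' cursor=4
After op 12 (insert('I')): buf='SSAAI' cursor=5

Answer: SSAAI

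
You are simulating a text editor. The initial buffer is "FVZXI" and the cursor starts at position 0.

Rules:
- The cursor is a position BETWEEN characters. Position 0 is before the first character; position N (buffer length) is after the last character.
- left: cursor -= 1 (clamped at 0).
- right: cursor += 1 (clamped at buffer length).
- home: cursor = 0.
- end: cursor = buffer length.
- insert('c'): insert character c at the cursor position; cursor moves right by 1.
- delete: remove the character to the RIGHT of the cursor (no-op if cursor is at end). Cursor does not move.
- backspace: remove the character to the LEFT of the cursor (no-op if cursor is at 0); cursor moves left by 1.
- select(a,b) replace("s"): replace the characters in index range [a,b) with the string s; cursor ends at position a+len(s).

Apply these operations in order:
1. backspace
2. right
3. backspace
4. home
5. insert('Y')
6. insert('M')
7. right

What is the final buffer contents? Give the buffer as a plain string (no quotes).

After op 1 (backspace): buf='FVZXI' cursor=0
After op 2 (right): buf='FVZXI' cursor=1
After op 3 (backspace): buf='VZXI' cursor=0
After op 4 (home): buf='VZXI' cursor=0
After op 5 (insert('Y')): buf='YVZXI' cursor=1
After op 6 (insert('M')): buf='YMVZXI' cursor=2
After op 7 (right): buf='YMVZXI' cursor=3

Answer: YMVZXI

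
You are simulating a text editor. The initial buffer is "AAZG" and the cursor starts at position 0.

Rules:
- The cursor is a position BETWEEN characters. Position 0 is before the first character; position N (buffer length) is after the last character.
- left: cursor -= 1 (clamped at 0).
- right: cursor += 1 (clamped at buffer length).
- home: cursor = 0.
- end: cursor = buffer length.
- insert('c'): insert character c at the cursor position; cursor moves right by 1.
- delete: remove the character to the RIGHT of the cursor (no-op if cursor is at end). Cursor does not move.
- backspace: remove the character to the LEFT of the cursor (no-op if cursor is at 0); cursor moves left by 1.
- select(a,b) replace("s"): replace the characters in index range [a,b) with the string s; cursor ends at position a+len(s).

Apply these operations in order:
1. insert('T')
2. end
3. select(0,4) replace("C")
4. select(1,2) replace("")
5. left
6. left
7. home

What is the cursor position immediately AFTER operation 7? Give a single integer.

Answer: 0

Derivation:
After op 1 (insert('T')): buf='TAAZG' cursor=1
After op 2 (end): buf='TAAZG' cursor=5
After op 3 (select(0,4) replace("C")): buf='CG' cursor=1
After op 4 (select(1,2) replace("")): buf='C' cursor=1
After op 5 (left): buf='C' cursor=0
After op 6 (left): buf='C' cursor=0
After op 7 (home): buf='C' cursor=0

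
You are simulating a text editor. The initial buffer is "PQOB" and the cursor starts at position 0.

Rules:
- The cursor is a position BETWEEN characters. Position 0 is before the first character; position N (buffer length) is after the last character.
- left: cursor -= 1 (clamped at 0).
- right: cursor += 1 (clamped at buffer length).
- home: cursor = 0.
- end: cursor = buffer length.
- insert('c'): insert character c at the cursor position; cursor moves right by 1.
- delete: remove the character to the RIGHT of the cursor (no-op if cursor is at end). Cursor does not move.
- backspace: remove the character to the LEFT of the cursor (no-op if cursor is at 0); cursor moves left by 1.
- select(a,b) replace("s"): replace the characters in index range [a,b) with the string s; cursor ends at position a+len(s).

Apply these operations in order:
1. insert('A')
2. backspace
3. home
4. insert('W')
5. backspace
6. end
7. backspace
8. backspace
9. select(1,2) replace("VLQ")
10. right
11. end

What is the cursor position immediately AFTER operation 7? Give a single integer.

After op 1 (insert('A')): buf='APQOB' cursor=1
After op 2 (backspace): buf='PQOB' cursor=0
After op 3 (home): buf='PQOB' cursor=0
After op 4 (insert('W')): buf='WPQOB' cursor=1
After op 5 (backspace): buf='PQOB' cursor=0
After op 6 (end): buf='PQOB' cursor=4
After op 7 (backspace): buf='PQO' cursor=3

Answer: 3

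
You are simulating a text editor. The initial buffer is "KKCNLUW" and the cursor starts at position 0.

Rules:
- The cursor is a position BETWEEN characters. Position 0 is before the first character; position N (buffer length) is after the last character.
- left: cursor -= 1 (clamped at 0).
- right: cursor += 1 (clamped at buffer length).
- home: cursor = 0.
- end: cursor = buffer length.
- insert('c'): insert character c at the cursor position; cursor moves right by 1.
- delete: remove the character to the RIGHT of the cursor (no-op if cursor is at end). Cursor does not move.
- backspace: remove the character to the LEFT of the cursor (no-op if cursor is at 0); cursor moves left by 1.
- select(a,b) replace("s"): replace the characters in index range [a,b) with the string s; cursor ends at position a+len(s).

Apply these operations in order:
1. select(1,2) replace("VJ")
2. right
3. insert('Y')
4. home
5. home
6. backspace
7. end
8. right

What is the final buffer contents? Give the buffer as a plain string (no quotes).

Answer: KVJCYNLUW

Derivation:
After op 1 (select(1,2) replace("VJ")): buf='KVJCNLUW' cursor=3
After op 2 (right): buf='KVJCNLUW' cursor=4
After op 3 (insert('Y')): buf='KVJCYNLUW' cursor=5
After op 4 (home): buf='KVJCYNLUW' cursor=0
After op 5 (home): buf='KVJCYNLUW' cursor=0
After op 6 (backspace): buf='KVJCYNLUW' cursor=0
After op 7 (end): buf='KVJCYNLUW' cursor=9
After op 8 (right): buf='KVJCYNLUW' cursor=9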